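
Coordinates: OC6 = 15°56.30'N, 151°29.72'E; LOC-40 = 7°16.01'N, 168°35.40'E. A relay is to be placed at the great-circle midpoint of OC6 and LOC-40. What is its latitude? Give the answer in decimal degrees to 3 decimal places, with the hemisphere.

11.729°N

OC6: φ = +15.93833°, λ = +151.49533°
LOC-40: φ = +7.26683°, λ = +168.59000°
Bx = cos φ₂ cos Δλ = 0.948143,  By = cos φ₂ sin Δλ = 0.291590
φₘ = atan2(sin φ₁ + sin φ₂, √((cos φ₁ + Bx)² + By²)) = 11.72927°
λₘ = λ₁ + atan2(By, cos φ₁ + Bx) = 160.17672°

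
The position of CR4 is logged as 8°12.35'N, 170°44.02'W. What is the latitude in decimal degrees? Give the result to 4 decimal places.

8.2058°N

8° + 12.35′/60 = 8 + 0.20583 = 8.2058°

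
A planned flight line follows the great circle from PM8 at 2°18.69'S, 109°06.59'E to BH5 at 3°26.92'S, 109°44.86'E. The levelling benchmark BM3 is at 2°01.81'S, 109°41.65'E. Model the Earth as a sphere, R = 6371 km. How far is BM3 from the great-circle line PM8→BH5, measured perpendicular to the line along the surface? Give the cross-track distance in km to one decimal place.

PM8: φ = -2.31150°, λ = +109.10983°
BH5: φ = -3.44867°, λ = +109.74767°
BM3: φ = -2.03017°, λ = +109.69417°
δ₁₃ = central angle PM8→BM3 = 0.011312 rad  (haversine)
θ₁₃ = bearing PM8→BM3 = 64.286°,  θ₁₂ = bearing PM8→BH5 = 150.758°
dₓₜ = R·arcsin(sin δ₁₃ · sin(θ₁₃ − θ₁₂)) = 6371·arcsin(0.01131·sin(-86.472°)) = -71.935 km
|dₓₜ| = 71.935 km

71.9 km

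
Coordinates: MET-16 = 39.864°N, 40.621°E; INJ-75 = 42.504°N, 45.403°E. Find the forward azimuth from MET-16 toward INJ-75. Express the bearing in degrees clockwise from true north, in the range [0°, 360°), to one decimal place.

52.2°

Δλ = 4.7820°
y = sin Δλ · cos φ₂ = 0.061459
x = cos φ₁ sin φ₂ − sin φ₁ cos φ₂ cos Δλ = 0.047705
θ = atan2(y, x) = 52.1809° → 52.1809° (mod 360°)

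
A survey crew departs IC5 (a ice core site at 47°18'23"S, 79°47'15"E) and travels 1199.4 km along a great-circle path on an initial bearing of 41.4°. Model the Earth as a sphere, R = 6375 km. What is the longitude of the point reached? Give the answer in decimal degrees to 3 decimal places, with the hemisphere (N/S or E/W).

88.922°E

IC5: φ = -47.30639°, λ = +79.78750°
δ = d/R = 1199.4/6375 = 0.188141 rad
φ₂ = arcsin(sin φ₁ cos δ + cos φ₁ sin δ cos θ)
   = arcsin(-0.73499·0.98235 + 0.67808·0.18703·0.75011) = -38.82096°
λ₂ = λ₁ + atan2(sin θ sin δ cos φ₁, cos δ − sin φ₁ sin φ₂) = 88.92213°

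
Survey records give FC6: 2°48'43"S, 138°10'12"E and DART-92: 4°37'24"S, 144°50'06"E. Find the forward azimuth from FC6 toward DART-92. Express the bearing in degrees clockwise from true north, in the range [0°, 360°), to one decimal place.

105.4°

FC6: φ = -2.81194°, λ = +138.17000°
DART-92: φ = -4.62333°, λ = +144.83500°
Δλ = 6.6650°
y = sin Δλ · cos φ₂ = 0.115686
x = cos φ₁ sin φ₂ − sin φ₁ cos φ₂ cos Δλ = -0.031940
θ = atan2(y, x) = 105.4343° → 105.4343° (mod 360°)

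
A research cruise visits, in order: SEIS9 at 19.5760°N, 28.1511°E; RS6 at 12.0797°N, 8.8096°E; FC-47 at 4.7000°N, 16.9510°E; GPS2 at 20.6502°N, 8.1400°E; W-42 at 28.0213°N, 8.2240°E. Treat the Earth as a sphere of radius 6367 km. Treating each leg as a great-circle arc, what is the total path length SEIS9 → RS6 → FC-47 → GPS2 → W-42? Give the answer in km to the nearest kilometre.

6271 km

SEIS9→RS6: c = 0.349762 rad, d = 2226.93 km
RS6→FC-47: c = 0.190580 rad, d = 1213.42 km
FC-47→GPS2: c = 0.315971 rad, d = 2011.78 km
GPS2→W-42: c = 0.128657 rad, d = 819.16 km
Total = 2226.93 + 1213.42 + 2011.78 + 819.16 = 6271.30 km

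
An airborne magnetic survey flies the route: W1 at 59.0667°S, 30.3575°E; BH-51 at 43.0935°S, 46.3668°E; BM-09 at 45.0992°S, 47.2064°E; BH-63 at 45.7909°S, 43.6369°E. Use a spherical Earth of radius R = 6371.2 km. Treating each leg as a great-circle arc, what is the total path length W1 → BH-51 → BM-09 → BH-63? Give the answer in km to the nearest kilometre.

W1→BH-51: c = 0.327553 rad, d = 2086.91 km
BH-51→BM-09: c = 0.036553 rad, d = 232.89 km
BM-09→BH-63: c = 0.045341 rad, d = 288.88 km
Total = 2086.91 + 232.89 + 288.88 = 2608.67 km

2609 km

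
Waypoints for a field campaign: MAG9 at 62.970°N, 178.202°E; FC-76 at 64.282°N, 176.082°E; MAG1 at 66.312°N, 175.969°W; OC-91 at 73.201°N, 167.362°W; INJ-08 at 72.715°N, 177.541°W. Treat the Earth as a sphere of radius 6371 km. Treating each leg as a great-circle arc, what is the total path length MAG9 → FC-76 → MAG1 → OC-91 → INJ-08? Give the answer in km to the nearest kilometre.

1780 km

MAG9→FC-76: c = 0.028184 rad, d = 179.56 km
FC-76→MAG1: c = 0.067876 rad, d = 432.44 km
MAG1→OC-91: c = 0.130686 rad, d = 832.60 km
OC-91→INJ-08: c = 0.052686 rad, d = 335.66 km
Total = 179.56 + 432.44 + 832.60 + 335.66 = 1780.26 km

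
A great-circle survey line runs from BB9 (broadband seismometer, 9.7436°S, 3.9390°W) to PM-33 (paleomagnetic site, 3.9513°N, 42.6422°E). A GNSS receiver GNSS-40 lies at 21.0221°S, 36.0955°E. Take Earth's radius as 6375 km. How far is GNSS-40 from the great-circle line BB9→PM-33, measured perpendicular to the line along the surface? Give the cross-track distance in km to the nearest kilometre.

2438 km

δ₁₃ = central angle BB9→GNSS-40 = 0.699603 rad  (haversine)
θ₁₃ = bearing BB9→GNSS-40 = 111.176°,  θ₁₂ = bearing BB9→PM-33 = 75.755°
dₓₜ = R·arcsin(sin δ₁₃ · sin(θ₁₃ − θ₁₂)) = 6375·arcsin(0.64391·sin(35.420°)) = 2438.109 km
|dₓₜ| = 2438.109 km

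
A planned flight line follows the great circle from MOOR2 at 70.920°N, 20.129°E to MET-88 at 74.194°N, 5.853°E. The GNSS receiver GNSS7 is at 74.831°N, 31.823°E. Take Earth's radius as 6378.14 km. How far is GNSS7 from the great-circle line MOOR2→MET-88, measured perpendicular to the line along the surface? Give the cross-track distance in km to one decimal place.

δ₁₃ = central angle MOOR2→GNSS7 = 0.090631 rad  (haversine)
θ₁₃ = bearing MOOR2→GNSS7 = 35.873°,  θ₁₂ = bearing MOOR2→MET-88 = 314.087°
dₓₜ = R·arcsin(sin δ₁₃ · sin(θ₁₃ − θ₁₂)) = 6378.14·arcsin(0.09051·sin(-278.214°)) = 572.110 km
|dₓₜ| = 572.110 km

572.1 km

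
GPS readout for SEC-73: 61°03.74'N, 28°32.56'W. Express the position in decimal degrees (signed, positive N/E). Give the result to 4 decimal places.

lat: 61.0623° N → +61.0623°
lon: 28.5427° W → -28.5427°

+61.0623°, -28.5427°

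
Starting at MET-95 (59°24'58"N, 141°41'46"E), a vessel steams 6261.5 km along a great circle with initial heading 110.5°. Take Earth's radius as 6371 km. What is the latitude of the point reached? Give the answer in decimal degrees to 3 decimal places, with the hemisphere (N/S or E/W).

19.224°N

MET-95: φ = +59.41611°, λ = +141.69611°
δ = d/R = 6261.5/6371 = 0.982813 rad
φ₂ = arcsin(sin φ₁ cos δ + cos φ₁ sin δ cos θ)
   = arcsin(0.86089·0.55468 + 0.50880·0.83206·-0.35021) = 19.22378°
λ₂ = λ₁ + atan2(sin θ sin δ cos φ₁, cos δ − sin φ₁ sin φ₂) = -162.67561°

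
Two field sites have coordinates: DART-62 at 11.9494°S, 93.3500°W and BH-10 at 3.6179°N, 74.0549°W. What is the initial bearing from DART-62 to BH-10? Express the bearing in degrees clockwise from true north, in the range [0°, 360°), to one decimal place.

Δλ = 19.2951°
y = sin Δλ · cos φ₂ = 0.329775
x = cos φ₁ sin φ₂ − sin φ₁ cos φ₂ cos Δλ = 0.256763
θ = atan2(y, x) = 52.0956° → 52.0956° (mod 360°)

52.1°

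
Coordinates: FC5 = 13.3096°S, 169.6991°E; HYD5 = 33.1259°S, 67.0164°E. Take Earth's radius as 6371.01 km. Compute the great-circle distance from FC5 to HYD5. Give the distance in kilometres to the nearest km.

Δφ = -19.8163°,  Δλ = -102.6827°
a = sin²(Δφ/2) + cos φ₁ cos φ₂ sin²(Δλ/2) = 0.526561
c = 2·arcsin(√a) = 1.623944 rad = 93.0451°
d = R·c = 6371.01 × 1.623944 = 10346.2 km

10346 km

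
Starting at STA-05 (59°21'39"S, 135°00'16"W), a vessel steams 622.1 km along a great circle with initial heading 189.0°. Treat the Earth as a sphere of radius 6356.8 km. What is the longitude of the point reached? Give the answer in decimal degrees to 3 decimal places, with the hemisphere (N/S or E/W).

137.068°W

STA-05: φ = -59.36083°, λ = -135.00444°
δ = d/R = 622.1/6356.8 = 0.097864 rad
φ₂ = arcsin(sin φ₁ cos δ + cos φ₁ sin δ cos θ)
   = arcsin(-0.86039·0.99522 + 0.50963·0.09771·-0.98769) = -64.88512°
λ₂ = λ₁ + atan2(sin θ sin δ cos φ₁, cos δ − sin φ₁ sin φ₂) = -137.06824°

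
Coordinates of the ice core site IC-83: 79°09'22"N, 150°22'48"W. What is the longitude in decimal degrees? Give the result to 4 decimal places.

150.3800°W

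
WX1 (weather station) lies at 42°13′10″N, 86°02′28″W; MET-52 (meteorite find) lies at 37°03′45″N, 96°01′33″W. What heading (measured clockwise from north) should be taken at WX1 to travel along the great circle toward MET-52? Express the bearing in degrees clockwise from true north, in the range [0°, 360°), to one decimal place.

WX1: φ = +42.21944°, λ = -86.04111°
MET-52: φ = +37.06250°, λ = -96.02583°
Δλ = -9.9847°
y = sin Δλ · cos φ₂ = -0.138358
x = cos φ₁ sin φ₂ − sin φ₁ cos φ₂ cos Δλ = -0.081763
θ = atan2(y, x) = -120.5810° → 239.4190° (mod 360°)

239.4°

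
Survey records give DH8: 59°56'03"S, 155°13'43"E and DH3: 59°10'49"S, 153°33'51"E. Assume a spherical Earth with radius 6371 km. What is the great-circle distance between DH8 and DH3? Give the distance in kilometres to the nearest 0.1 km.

125.8 km

DH8: φ = -59.93417°, λ = +155.22861°
DH3: φ = -59.18028°, λ = +153.56417°
Δφ = 0.7539°,  Δλ = -1.6644°
a = sin²(Δφ/2) + cos φ₁ cos φ₂ sin²(Δλ/2) = 0.000097
c = 2·arcsin(√a) = 0.019742 rad = 1.1311°
d = R·c = 6371 × 0.019742 = 125.8 km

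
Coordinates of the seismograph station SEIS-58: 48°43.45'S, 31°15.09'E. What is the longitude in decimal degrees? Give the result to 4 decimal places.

31° + 15.09′/60 = 31 + 0.25150 = 31.2515°

31.2515°E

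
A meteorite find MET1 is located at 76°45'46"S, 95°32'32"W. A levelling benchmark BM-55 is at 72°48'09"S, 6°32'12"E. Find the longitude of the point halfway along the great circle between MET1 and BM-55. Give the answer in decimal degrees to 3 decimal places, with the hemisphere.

35.570°W

MET1: φ = -76.76278°, λ = -95.54222°
BM-55: φ = -72.80250°, λ = +6.53667°
Bx = cos φ₂ cos Δλ = -0.061871,  By = cos φ₂ sin Δλ = 0.289120
φₘ = atan2(sin φ₁ + sin φ₂, √((cos φ₁ + Bx)² + By²)) = -80.17710°
λₘ = λ₁ + atan2(By, cos φ₁ + Bx) = -35.57029°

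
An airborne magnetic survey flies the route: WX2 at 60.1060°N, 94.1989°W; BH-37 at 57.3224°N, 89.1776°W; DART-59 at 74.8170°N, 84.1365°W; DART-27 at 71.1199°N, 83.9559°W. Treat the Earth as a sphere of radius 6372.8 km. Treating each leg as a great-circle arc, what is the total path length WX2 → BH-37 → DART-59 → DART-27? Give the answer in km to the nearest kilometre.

WX2→BH-37: c = 0.066535 rad, d = 424.01 km
BH-37→DART-59: c = 0.307153 rad, d = 1957.42 km
DART-59→DART-27: c = 0.064533 rad, d = 411.26 km
Total = 424.01 + 1957.42 + 411.26 = 2792.69 km

2793 km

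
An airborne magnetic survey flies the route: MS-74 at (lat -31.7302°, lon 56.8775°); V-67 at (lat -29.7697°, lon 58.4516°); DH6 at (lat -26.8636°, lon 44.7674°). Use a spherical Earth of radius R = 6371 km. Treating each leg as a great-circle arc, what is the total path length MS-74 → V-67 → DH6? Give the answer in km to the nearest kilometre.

1642 km

MS-74→V-67: c = 0.041571 rad, d = 264.85 km
V-67→DH6: c = 0.216136 rad, d = 1377.00 km
Total = 264.85 + 1377.00 = 1641.85 km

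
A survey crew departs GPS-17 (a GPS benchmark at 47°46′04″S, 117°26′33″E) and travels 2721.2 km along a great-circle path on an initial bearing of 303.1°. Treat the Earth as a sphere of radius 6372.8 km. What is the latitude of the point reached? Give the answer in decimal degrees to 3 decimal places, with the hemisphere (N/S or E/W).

31.462°S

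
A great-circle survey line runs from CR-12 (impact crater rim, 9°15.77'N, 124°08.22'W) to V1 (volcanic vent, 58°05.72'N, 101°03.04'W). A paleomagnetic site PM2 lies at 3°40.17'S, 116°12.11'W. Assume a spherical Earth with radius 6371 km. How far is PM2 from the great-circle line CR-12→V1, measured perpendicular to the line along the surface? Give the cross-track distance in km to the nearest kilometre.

1227 km

CR-12: φ = +9.26283°, λ = -124.13700°
V1: φ = +58.09533°, λ = -101.05067°
PM2: φ = -3.66950°, λ = -116.20183°
δ₁₃ = central angle CR-12→PM2 = 0.264573 rad  (haversine)
θ₁₃ = bearing CR-12→PM2 = 148.207°,  θ₁₂ = bearing CR-12→V1 = 15.260°
dₓₜ = R·arcsin(sin δ₁₃ · sin(θ₁₃ − θ₁₂)) = 6371·arcsin(0.26150·sin(132.947°)) = 1227.058 km
|dₓₜ| = 1227.058 km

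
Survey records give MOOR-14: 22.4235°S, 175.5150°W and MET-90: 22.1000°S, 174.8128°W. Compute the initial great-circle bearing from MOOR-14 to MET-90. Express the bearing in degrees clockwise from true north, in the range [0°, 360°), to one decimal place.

Δλ = 0.7022°
y = sin Δλ · cos φ₂ = 0.011355
x = cos φ₁ sin φ₂ − sin φ₁ cos φ₂ cos Δλ = 0.005620
θ = atan2(y, x) = 63.6692° → 63.6692° (mod 360°)

63.7°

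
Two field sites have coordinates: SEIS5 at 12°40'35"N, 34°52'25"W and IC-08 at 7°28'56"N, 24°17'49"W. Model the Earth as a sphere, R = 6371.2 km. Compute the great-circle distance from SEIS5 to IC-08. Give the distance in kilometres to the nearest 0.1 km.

SEIS5: φ = +12.67639°, λ = -34.87361°
IC-08: φ = +7.48222°, λ = -24.29694°
Δφ = -5.1942°,  Δλ = 10.5767°
a = sin²(Δφ/2) + cos φ₁ cos φ₂ sin²(Δλ/2) = 0.010270
c = 2·arcsin(√a) = 0.203035 rad = 11.6331°
d = R·c = 6371.2 × 0.203035 = 1293.6 km

1293.6 km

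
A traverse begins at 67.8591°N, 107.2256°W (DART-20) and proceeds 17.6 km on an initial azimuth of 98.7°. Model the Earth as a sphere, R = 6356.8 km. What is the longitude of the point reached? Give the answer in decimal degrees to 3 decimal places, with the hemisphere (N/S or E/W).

106.810°W

δ = d/R = 17.6/6356.8 = 0.002769 rad
φ₂ = arcsin(sin φ₁ cos δ + cos φ₁ sin δ cos θ)
   = arcsin(0.92626·1.00000 + 0.37689·0.00277·-0.15126) = 67.83458°
λ₂ = λ₁ + atan2(sin θ sin δ cos φ₁, cos δ − sin φ₁ sin φ₂) = -106.80997°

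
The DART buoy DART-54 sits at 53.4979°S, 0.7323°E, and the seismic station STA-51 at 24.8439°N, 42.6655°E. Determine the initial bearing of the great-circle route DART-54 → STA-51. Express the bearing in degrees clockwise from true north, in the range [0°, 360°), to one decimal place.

37.4°

Δλ = 41.9332°
y = sin Δλ · cos φ₂ = 0.606420
x = cos φ₁ sin φ₂ − sin φ₁ cos φ₂ cos Δλ = 0.792578
θ = atan2(y, x) = 37.4205° → 37.4205° (mod 360°)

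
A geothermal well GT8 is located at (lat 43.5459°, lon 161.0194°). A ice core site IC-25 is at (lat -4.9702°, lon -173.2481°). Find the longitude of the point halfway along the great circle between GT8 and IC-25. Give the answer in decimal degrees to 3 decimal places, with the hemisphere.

Bx = cos φ₂ cos Δλ = 0.897444,  By = cos φ₂ sin Δλ = 0.432538
φₘ = atan2(sin φ₁ + sin φ₂, √((cos φ₁ + Bx)² + By²)) = 19.73480°
λₘ = λ₁ + atan2(By, cos φ₁ + Bx) = 175.94862°

175.949°E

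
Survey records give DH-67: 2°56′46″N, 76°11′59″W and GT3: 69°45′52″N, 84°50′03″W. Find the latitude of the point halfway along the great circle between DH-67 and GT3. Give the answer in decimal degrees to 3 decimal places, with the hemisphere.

36.415°N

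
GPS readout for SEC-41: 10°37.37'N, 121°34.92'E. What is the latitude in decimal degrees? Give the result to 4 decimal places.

10° + 37.37′/60 = 10 + 0.62283 = 10.6228°

10.6228°N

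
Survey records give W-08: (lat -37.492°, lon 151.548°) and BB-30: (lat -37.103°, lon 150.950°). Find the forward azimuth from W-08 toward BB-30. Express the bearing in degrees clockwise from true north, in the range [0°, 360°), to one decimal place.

Δλ = -0.5980°
y = sin Δλ · cos φ₂ = -0.008324
x = cos φ₁ sin φ₂ − sin φ₁ cos φ₂ cos Δλ = 0.006763
θ = atan2(y, x) = -50.9077° → 309.0923° (mod 360°)

309.1°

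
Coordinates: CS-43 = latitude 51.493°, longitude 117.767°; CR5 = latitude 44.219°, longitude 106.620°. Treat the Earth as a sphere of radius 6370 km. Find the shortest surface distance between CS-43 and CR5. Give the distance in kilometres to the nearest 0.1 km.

1157.6 km

Δφ = -7.2740°,  Δλ = -11.1470°
a = sin²(Δφ/2) + cos φ₁ cos φ₂ sin²(Δλ/2) = 0.008233
c = 2·arcsin(√a) = 0.181722 rad = 10.4119°
d = R·c = 6370 × 0.181722 = 1157.6 km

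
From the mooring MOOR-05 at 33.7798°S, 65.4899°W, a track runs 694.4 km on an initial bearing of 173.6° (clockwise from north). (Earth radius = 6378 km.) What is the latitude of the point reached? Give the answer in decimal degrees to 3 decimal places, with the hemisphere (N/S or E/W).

39.976°S

δ = d/R = 694.4/6378 = 0.108874 rad
φ₂ = arcsin(sin φ₁ cos δ + cos φ₁ sin δ cos θ)
   = arcsin(-0.55600·0.99408 + 0.83118·0.10866·-0.99377) = -39.97574°
λ₂ = λ₁ + atan2(sin θ sin δ cos φ₁, cos δ − sin φ₁ sin φ₂) = -64.58426°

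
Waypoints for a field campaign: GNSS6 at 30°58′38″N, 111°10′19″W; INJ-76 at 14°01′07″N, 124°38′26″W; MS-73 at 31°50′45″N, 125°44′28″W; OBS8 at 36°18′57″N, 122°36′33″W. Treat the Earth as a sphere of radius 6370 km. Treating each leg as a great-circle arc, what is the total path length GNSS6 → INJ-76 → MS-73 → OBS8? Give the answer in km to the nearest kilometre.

4893 km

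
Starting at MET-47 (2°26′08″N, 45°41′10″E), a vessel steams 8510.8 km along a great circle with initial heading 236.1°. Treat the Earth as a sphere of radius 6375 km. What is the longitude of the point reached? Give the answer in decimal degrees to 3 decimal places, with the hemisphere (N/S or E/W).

MET-47: φ = +2.43556°, λ = +45.68611°
δ = d/R = 8510.8/6375 = 1.335027 rad
φ₂ = arcsin(sin φ₁ cos δ + cos φ₁ sin δ cos θ)
   = arcsin(0.04250·0.23359 + 0.99910·0.97234·-0.55775) = -32.13383°
λ₂ = λ₁ + atan2(sin θ sin δ cos φ₁, cos δ − sin φ₁ sin φ₂) = -26.68717°

26.687°W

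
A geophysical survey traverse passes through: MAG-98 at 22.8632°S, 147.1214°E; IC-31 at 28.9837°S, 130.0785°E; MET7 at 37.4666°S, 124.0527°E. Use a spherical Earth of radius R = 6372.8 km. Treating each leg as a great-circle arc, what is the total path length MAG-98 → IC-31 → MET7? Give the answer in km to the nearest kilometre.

MAG-98→IC-31: c = 0.287685 rad, d = 1833.36 km
IC-31→MET7: c = 0.172121 rad, d = 1096.89 km
Total = 1833.36 + 1096.89 = 2930.25 km

2930 km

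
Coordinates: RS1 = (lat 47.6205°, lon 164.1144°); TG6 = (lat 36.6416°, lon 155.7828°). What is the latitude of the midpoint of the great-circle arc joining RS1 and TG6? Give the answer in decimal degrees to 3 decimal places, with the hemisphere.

Bx = cos φ₂ cos Δλ = 0.793916,  By = cos φ₂ sin Δλ = -0.116267
φₘ = atan2(sin φ₁ + sin φ₂, √((cos φ₁ + Bx)² + By²)) = 42.20590°
λₘ = λ₁ + atan2(By, cos φ₁ + Bx) = 159.58583°

42.206°N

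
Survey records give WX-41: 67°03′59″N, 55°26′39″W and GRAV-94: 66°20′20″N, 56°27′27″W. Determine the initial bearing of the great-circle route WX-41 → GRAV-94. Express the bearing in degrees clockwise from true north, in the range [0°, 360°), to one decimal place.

209.3°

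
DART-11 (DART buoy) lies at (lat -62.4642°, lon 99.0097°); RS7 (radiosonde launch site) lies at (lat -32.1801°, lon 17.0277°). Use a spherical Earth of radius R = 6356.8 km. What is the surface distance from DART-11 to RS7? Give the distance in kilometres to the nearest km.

6458 km

Δφ = 30.2841°,  Δλ = -81.9820°
a = sin²(Δφ/2) + cos φ₁ cos φ₂ sin²(Δλ/2) = 0.236585
c = 2·arcsin(√a) = 1.015929 rad = 58.2085°
d = R·c = 6356.8 × 1.015929 = 6458.1 km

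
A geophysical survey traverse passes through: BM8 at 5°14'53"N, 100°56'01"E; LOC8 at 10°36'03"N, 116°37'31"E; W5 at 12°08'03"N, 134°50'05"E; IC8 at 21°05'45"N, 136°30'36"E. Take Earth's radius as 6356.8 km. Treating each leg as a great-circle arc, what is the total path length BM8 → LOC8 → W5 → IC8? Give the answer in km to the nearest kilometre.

BM8: φ = +5.24806°, λ = +100.93361°
LOC8: φ = +10.60083°, λ = +116.62528°
W5: φ = +12.13417°, λ = +134.83472°
IC8: φ = +21.09583°, λ = +136.51000°
BM8→LOC8: c = 0.286779 rad, d = 1823.00 km
LOC8→W5: c = 0.312666 rad, d = 1987.55 km
W5→IC8: c = 0.158894 rad, d = 1010.06 km
Total = 1823.00 + 1987.55 + 1010.06 = 4820.61 km

4821 km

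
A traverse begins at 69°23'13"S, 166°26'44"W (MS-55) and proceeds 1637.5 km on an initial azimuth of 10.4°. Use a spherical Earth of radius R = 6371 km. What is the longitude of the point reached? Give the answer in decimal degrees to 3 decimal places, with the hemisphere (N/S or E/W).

161.879°W

MS-55: φ = -69.38694°, λ = -166.44556°
δ = d/R = 1637.5/6371 = 0.257024 rad
φ₂ = arcsin(sin φ₁ cos δ + cos φ₁ sin δ cos θ)
   = arcsin(-0.93598·0.96715 + 0.35205·0.25420·0.98357) = -54.80645°
λ₂ = λ₁ + atan2(sin θ sin δ cos φ₁, cos δ − sin φ₁ sin φ₂) = -161.87879°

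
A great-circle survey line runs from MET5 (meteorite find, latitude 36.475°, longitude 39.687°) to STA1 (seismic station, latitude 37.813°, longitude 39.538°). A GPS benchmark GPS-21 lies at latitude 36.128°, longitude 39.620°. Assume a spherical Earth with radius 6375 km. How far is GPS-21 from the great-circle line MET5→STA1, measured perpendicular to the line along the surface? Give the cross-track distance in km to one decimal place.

9.4 km

δ₁₃ = central angle MET5→GPS-21 = 0.006129 rad  (haversine)
θ₁₃ = bearing MET5→GPS-21 = 188.865°,  θ₁₂ = bearing MET5→STA1 = 354.972°
dₓₜ = R·arcsin(sin δ₁₃ · sin(θ₁₃ − θ₁₂)) = 6375·arcsin(0.00613·sin(-166.108°)) = -9.382 km
|dₓₜ| = 9.382 km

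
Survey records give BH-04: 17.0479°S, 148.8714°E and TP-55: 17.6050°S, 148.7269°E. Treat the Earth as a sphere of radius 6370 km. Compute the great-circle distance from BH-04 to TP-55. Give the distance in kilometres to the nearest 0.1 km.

Δφ = -0.5571°,  Δλ = -0.1445°
a = sin²(Δφ/2) + cos φ₁ cos φ₂ sin²(Δλ/2) = 0.000025
c = 2·arcsin(√a) = 0.010017 rad = 0.5739°
d = R·c = 6370 × 0.010017 = 63.8 km

63.8 km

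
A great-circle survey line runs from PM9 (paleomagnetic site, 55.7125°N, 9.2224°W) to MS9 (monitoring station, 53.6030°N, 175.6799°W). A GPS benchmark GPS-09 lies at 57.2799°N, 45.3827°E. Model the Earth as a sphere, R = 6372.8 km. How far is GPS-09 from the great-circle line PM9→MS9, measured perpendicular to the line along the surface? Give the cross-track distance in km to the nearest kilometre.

3101 km

δ₁₃ = central angle PM9→GPS-09 = 0.512561 rad  (haversine)
θ₁₃ = bearing PM9→GPS-09 = 63.961°,  θ₁₂ = bearing PM9→MS9 = 351.503°
dₓₜ = R·arcsin(sin δ₁₃ · sin(θ₁₃ − θ₁₂)) = 6372.8·arcsin(0.49041·sin(-287.542°)) = 3100.877 km
|dₓₜ| = 3100.877 km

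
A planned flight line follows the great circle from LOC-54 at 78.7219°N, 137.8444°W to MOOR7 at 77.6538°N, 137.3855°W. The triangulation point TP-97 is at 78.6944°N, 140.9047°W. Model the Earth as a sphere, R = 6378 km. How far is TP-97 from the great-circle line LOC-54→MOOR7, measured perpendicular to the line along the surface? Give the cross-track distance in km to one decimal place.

δ₁₃ = central angle LOC-54→TP-97 = 0.010468 rad  (haversine)
θ₁₃ = bearing LOC-54→TP-97 = 268.874°,  θ₁₂ = bearing LOC-54→MOOR7 = 174.749°
dₓₜ = R·arcsin(sin δ₁₃ · sin(θ₁₃ − θ₁₂)) = 6378·arcsin(0.01047·sin(94.124°)) = 66.594 km
|dₓₜ| = 66.594 km

66.6 km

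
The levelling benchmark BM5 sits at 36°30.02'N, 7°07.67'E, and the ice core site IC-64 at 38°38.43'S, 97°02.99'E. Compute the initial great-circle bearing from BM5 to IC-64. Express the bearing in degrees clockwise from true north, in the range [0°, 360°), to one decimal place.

122.8°

BM5: φ = +36.50033°, λ = +7.12783°
IC-64: φ = -38.64050°, λ = +97.04983°
Δλ = 89.9220°
y = sin Δλ · cos φ₂ = 0.781079
x = cos φ₁ sin φ₂ − sin φ₁ cos φ₂ cos Δλ = -0.502584
θ = atan2(y, x) = 122.7592° → 122.7592° (mod 360°)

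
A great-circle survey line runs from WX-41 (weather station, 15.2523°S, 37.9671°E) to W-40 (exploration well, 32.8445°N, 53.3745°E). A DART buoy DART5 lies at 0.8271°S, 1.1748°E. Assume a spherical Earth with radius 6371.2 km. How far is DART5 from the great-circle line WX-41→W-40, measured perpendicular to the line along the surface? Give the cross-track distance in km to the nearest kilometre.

4344 km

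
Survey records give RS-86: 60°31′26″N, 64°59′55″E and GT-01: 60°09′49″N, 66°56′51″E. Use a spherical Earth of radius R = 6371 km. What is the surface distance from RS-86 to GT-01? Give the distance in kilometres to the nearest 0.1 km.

RS-86: φ = +60.52389°, λ = +64.99861°
GT-01: φ = +60.16361°, λ = +66.94750°
Δφ = -0.3603°,  Δλ = 1.9489°
a = sin²(Δφ/2) + cos φ₁ cos φ₂ sin²(Δλ/2) = 0.000081
c = 2·arcsin(√a) = 0.017966 rad = 1.0294°
d = R·c = 6371 × 0.017966 = 114.5 km

114.5 km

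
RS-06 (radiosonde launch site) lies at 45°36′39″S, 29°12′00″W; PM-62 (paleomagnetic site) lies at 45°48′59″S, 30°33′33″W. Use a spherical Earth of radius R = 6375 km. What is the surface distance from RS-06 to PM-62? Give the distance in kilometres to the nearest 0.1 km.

RS-06: φ = -45.61083°, λ = -29.20000°
PM-62: φ = -45.81639°, λ = -30.55917°
Δφ = -0.2056°,  Δλ = -1.3592°
a = sin²(Δφ/2) + cos φ₁ cos φ₂ sin²(Δλ/2) = 0.000072
c = 2·arcsin(√a) = 0.016948 rad = 0.9710°
d = R·c = 6375 × 0.016948 = 108.0 km

108.0 km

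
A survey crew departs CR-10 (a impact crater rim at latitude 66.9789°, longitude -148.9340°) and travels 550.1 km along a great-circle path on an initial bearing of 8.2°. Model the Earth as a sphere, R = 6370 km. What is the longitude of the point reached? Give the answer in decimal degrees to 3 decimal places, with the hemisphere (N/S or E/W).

δ = d/R = 550.1/6370 = 0.086358 rad
φ₂ = arcsin(sin φ₁ cos δ + cos φ₁ sin δ cos θ)
   = arcsin(0.92036·0.99627 + 0.39107·0.08625·0.98978) = 71.86326°
λ₂ = λ₁ + atan2(sin θ sin δ cos φ₁, cos δ − sin φ₁ sin φ₂) = -146.66911°

146.669°W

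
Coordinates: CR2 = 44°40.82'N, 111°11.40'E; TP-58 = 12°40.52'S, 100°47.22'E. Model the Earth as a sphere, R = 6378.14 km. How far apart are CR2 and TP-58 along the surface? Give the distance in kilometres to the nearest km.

CR2: φ = +44.68033°, λ = +111.19000°
TP-58: φ = -12.67533°, λ = +100.78700°
Δφ = -57.3557°,  Δλ = -10.4030°
a = sin²(Δφ/2) + cos φ₁ cos φ₂ sin²(Δλ/2) = 0.235990
c = 2·arcsin(√a) = 1.014530 rad = 58.1283°
d = R·c = 6378.14 × 1.014530 = 6470.8 km

6471 km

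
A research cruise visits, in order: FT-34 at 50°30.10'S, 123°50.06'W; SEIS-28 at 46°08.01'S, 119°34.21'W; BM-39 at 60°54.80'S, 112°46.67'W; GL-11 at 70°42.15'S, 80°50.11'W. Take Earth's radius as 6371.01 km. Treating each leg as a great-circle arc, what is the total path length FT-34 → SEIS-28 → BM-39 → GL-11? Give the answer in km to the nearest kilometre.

FT-34: φ = -50.50167°, λ = -123.83433°
SEIS-28: φ = -46.13350°, λ = -119.57017°
BM-39: φ = -60.91333°, λ = -112.77783°
GL-11: φ = -70.70250°, λ = -80.83517°
FT-34→SEIS-28: c = 0.090860 rad, d = 578.87 km
SEIS-28→BM-39: c = 0.267068 rad, d = 1701.49 km
BM-39→GL-11: c = 0.279790 rad, d = 1782.54 km
Total = 578.87 + 1701.49 + 1782.54 = 4062.90 km

4063 km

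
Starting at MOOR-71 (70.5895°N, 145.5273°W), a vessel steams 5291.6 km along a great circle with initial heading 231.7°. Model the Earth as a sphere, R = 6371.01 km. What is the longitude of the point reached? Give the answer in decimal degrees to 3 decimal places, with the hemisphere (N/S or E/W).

173.008°E

δ = d/R = 5291.6/6371.01 = 0.830575 rad
φ₂ = arcsin(sin φ₁ cos δ + cos φ₁ sin δ cos θ)
   = arcsin(0.94316·0.67445 + 0.33233·0.73832·-0.61978) = 28.94977°
λ₂ = λ₁ + atan2(sin θ sin δ cos φ₁, cos δ − sin φ₁ sin φ₂) = 173.00823°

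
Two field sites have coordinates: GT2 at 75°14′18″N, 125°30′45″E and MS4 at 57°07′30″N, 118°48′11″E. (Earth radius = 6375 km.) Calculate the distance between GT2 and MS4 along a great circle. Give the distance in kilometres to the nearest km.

2035 km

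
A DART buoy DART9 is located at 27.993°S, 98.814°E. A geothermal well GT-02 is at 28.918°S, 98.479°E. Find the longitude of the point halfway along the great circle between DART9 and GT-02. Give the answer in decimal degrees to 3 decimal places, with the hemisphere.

98.647°E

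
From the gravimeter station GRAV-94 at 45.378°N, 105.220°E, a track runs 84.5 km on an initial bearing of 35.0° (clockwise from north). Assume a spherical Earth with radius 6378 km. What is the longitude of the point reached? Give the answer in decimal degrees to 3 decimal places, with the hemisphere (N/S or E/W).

105.847°E

δ = d/R = 84.5/6378 = 0.013249 rad
φ₂ = arcsin(sin φ₁ cos δ + cos φ₁ sin δ cos θ)
   = arcsin(0.71176·0.99991 + 0.70243·0.01325·0.81915) = 45.99811°
λ₂ = λ₁ + atan2(sin θ sin δ cos φ₁, cos δ − sin φ₁ sin φ₂) = 105.84675°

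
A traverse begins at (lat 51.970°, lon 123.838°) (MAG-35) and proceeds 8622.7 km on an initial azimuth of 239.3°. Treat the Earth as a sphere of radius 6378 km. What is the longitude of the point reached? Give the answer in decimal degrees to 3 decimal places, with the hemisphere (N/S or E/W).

65.928°E

δ = d/R = 8622.7/6378 = 1.351944 rad
φ₂ = arcsin(sin φ₁ cos δ + cos φ₁ sin δ cos θ)
   = arcsin(0.78769·0.21711 + 0.61607·0.97615·-0.51054) = -7.81734°
λ₂ = λ₁ + atan2(sin θ sin δ cos φ₁, cos δ − sin φ₁ sin φ₂) = 65.92787°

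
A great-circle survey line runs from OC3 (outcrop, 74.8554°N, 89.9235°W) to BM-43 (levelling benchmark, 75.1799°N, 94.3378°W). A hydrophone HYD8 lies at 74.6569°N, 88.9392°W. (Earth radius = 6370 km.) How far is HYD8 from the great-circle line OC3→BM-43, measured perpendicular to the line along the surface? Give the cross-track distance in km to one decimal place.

11.8 km

δ₁₃ = central angle OC3→HYD8 = 0.005692 rad  (haversine)
θ₁₃ = bearing OC3→HYD8 = 127.013°,  θ₁₂ = bearing OC3→BM-43 = 287.998°
dₓₜ = R·arcsin(sin δ₁₃ · sin(θ₁₃ − θ₁₂)) = 6370·arcsin(0.00569·sin(-160.985°)) = -11.814 km
|dₓₜ| = 11.814 km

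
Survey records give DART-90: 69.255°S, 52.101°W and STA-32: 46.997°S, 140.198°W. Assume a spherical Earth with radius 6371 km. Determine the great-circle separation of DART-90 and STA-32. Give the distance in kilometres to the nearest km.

Δφ = 22.2580°,  Δλ = -88.0970°
a = sin²(Δφ/2) + cos φ₁ cos φ₂ sin²(Δλ/2) = 0.154037
c = 2·arcsin(√a) = 0.806643 rad = 46.2172°
d = R·c = 6371 × 0.806643 = 5139.1 km

5139 km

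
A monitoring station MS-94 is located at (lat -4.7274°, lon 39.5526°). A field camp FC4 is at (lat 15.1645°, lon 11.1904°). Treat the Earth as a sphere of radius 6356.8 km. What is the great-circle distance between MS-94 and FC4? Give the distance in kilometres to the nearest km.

3819 km

Δφ = 19.8919°,  Δλ = -28.3622°
a = sin²(Δφ/2) + cos φ₁ cos φ₂ sin²(Δλ/2) = 0.087564
c = 2·arcsin(√a) = 0.600820 rad = 34.4244°
d = R·c = 6356.8 × 0.600820 = 3819.3 km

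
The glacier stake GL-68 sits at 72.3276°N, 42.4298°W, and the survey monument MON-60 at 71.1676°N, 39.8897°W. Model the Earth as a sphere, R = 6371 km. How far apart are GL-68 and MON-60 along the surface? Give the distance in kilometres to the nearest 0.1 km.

Δφ = -1.1600°,  Δλ = 2.5401°
a = sin²(Δφ/2) + cos φ₁ cos φ₂ sin²(Δλ/2) = 0.000151
c = 2·arcsin(√a) = 0.024545 rad = 1.4063°
d = R·c = 6371 × 0.024545 = 156.4 km

156.4 km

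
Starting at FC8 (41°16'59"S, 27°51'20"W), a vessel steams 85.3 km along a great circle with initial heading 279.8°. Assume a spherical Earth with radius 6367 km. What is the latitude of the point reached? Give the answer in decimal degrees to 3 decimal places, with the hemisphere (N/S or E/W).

FC8: φ = -41.28306°, λ = -27.85556°
δ = d/R = 85.3/6367 = 0.013397 rad
φ₂ = arcsin(sin φ₁ cos δ + cos φ₁ sin δ cos θ)
   = arcsin(-0.65978·0.99991 + 0.75146·0.01340·0.17021) = -41.14803°
λ₂ = λ₁ + atan2(sin θ sin δ cos φ₁, cos δ − sin φ₁ sin φ₂) = -28.86008°

41.148°S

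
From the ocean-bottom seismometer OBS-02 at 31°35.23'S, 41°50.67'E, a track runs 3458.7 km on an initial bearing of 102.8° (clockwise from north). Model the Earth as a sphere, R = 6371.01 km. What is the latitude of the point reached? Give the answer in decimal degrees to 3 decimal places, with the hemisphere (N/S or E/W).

33.092°S

OBS-02: φ = -31.58717°, λ = +41.84450°
δ = d/R = 3458.7/6371.01 = 0.542881 rad
φ₂ = arcsin(sin φ₁ cos δ + cos φ₁ sin δ cos θ)
   = arcsin(-0.52380·0.85622 + 0.85184·0.51660·-0.22155) = -33.09180°
λ₂ = λ₁ + atan2(sin θ sin δ cos φ₁, cos δ − sin φ₁ sin φ₂) = 78.80753°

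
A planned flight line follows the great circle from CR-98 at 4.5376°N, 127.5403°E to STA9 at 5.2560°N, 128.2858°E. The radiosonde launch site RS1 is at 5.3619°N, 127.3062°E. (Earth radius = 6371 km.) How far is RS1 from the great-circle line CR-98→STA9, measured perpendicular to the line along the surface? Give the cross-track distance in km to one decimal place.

83.9 km

δ₁₃ = central angle CR-98→RS1 = 0.014952 rad  (haversine)
θ₁₃ = bearing CR-98→RS1 = 344.212°,  θ₁₂ = bearing CR-98→STA9 = 45.925°
dₓₜ = R·arcsin(sin δ₁₃ · sin(θ₁₃ − θ₁₂)) = 6371·arcsin(0.01495·sin(298.287°)) = -83.880 km
|dₓₜ| = 83.880 km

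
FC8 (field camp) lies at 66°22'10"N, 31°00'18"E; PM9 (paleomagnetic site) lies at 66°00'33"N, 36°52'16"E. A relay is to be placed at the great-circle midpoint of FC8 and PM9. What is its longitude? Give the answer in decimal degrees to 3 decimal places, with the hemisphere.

33.959°E

FC8: φ = +66.36944°, λ = +31.00500°
PM9: φ = +66.00917°, λ = +36.87111°
Bx = cos φ₂ cos Δλ = 0.404461,  By = cos φ₂ sin Δλ = 0.041555
φₘ = atan2(sin φ₁ + sin φ₂, √((cos φ₁ + Bx)² + By²)) = 66.21703°
λₘ = λ₁ + atan2(By, cos φ₁ + Bx) = 33.95897°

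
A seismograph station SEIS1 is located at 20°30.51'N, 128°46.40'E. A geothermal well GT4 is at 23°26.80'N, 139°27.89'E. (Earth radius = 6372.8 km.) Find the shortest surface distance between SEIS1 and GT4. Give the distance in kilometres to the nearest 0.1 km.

SEIS1: φ = +20.50850°, λ = +128.77333°
GT4: φ = +23.44667°, λ = +139.46483°
Δφ = 2.9382°,  Δλ = 10.6915°
a = sin²(Δφ/2) + cos φ₁ cos φ₂ sin²(Δλ/2) = 0.008116
c = 2·arcsin(√a) = 0.180419 rad = 10.3373°
d = R·c = 6372.8 × 0.180419 = 1149.8 km

1149.8 km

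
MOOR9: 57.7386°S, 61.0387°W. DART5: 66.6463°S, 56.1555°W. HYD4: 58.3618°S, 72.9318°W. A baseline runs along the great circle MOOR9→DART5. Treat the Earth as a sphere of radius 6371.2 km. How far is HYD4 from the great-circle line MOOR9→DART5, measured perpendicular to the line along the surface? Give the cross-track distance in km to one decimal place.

δ₁₃ = central angle MOOR9→HYD4 = 0.110234 rad  (haversine)
θ₁₃ = bearing MOOR9→HYD4 = 259.314°,  θ₁₂ = bearing MOOR9→DART5 = 167.799°
dₓₜ = R·arcsin(sin δ₁₃ · sin(θ₁₃ − θ₁₂)) = 6371.2·arcsin(0.11001·sin(91.515°)) = 702.077 km
|dₓₜ| = 702.077 km

702.1 km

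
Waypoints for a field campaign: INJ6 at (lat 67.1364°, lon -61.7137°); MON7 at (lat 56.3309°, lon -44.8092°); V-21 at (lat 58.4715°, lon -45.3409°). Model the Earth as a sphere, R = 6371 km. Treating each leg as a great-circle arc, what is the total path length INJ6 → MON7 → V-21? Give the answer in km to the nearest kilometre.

1725 km

INJ6→MON7: c = 0.233070 rad, d = 1484.89 km
MON7→V-21: c = 0.037693 rad, d = 240.14 km
Total = 1484.89 + 240.14 = 1725.04 km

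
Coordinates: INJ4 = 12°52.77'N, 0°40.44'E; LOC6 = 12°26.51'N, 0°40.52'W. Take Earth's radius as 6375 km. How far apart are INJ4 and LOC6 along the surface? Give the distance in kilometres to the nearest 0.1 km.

154.4 km

INJ4: φ = +12.87950°, λ = +0.67400°
LOC6: φ = +12.44183°, λ = -0.67533°
Δφ = -0.4377°,  Δλ = -1.3493°
a = sin²(Δφ/2) + cos φ₁ cos φ₂ sin²(Δλ/2) = 0.000147
c = 2·arcsin(√a) = 0.024214 rad = 1.3874°
d = R·c = 6375 × 0.024214 = 154.4 km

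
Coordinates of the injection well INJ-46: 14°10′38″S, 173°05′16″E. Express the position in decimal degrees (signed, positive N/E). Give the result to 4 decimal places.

lat: 14.1772° S → -14.1772°
lon: 173.0878° E → +173.0878°

-14.1772°, +173.0878°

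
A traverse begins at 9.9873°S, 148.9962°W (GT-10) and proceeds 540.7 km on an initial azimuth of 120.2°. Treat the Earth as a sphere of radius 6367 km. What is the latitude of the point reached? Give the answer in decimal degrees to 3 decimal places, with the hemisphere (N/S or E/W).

δ = d/R = 540.7/6367 = 0.084922 rad
φ₂ = arcsin(sin φ₁ cos δ + cos φ₁ sin δ cos θ)
   = arcsin(-0.17343·0.99640 + 0.98485·0.08482·-0.50302) = -12.40524°
λ₂ = λ₁ + atan2(sin θ sin δ cos φ₁, cos δ − sin φ₁ sin φ₂) = -144.69150°

12.405°S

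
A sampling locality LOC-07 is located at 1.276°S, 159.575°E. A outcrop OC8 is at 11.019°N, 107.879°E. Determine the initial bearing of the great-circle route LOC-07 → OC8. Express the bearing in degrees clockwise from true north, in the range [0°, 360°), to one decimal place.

Δλ = -51.6960°
y = sin Δλ · cos φ₂ = -0.770266
x = cos φ₁ sin φ₂ − sin φ₁ cos φ₂ cos Δλ = 0.204635
θ = atan2(y, x) = -75.1220° → 284.8780° (mod 360°)

284.9°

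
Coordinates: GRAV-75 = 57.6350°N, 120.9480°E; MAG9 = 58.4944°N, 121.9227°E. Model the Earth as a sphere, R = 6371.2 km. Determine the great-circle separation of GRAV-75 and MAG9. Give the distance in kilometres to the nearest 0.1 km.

111.4 km

Δφ = 0.8594°,  Δλ = 0.9747°
a = sin²(Δφ/2) + cos φ₁ cos φ₂ sin²(Δλ/2) = 0.000076
c = 2·arcsin(√a) = 0.017491 rad = 1.0022°
d = R·c = 6371.2 × 0.017491 = 111.4 km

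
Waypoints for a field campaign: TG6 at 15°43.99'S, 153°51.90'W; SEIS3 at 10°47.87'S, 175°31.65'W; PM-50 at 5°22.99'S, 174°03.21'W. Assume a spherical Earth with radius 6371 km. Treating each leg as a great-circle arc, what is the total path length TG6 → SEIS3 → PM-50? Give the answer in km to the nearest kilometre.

TG6: φ = -15.73317°, λ = -153.86500°
SEIS3: φ = -10.79783°, λ = -175.52750°
PM-50: φ = -5.38317°, λ = -174.05350°
TG6→SEIS3: c = 0.377697 rad, d = 2406.31 km
SEIS3→PM-50: c = 0.097873 rad, d = 623.55 km
Total = 2406.31 + 623.55 = 3029.86 km

3030 km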